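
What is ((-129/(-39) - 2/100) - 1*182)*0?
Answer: 0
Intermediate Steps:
((-129/(-39) - 2/100) - 1*182)*0 = ((-129*(-1/39) - 2*1/100) - 182)*0 = ((43/13 - 1/50) - 182)*0 = (2137/650 - 182)*0 = -116163/650*0 = 0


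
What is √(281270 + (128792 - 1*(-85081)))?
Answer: √495143 ≈ 703.66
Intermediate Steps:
√(281270 + (128792 - 1*(-85081))) = √(281270 + (128792 + 85081)) = √(281270 + 213873) = √495143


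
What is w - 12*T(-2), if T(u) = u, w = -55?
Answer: -31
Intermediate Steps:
w - 12*T(-2) = -55 - 12*(-2) = -55 + 24 = -31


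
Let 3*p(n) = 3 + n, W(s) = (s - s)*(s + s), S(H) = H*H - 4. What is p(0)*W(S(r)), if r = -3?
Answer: 0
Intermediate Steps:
S(H) = -4 + H² (S(H) = H² - 4 = -4 + H²)
W(s) = 0 (W(s) = 0*(2*s) = 0)
p(n) = 1 + n/3 (p(n) = (3 + n)/3 = 1 + n/3)
p(0)*W(S(r)) = (1 + (⅓)*0)*0 = (1 + 0)*0 = 1*0 = 0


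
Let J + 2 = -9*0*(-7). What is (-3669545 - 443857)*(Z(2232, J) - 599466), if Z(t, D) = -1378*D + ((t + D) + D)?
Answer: 2445343447764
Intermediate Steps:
J = -2 (J = -2 - 9*0*(-7) = -2 + 0*(-7) = -2 + 0 = -2)
Z(t, D) = t - 1376*D (Z(t, D) = -1378*D + ((D + t) + D) = -1378*D + (t + 2*D) = t - 1376*D)
(-3669545 - 443857)*(Z(2232, J) - 599466) = (-3669545 - 443857)*((2232 - 1376*(-2)) - 599466) = -4113402*((2232 + 2752) - 599466) = -4113402*(4984 - 599466) = -4113402*(-594482) = 2445343447764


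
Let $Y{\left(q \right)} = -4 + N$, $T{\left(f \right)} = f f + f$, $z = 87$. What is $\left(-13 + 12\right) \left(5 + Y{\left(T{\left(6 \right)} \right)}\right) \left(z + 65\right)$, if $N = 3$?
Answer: $-608$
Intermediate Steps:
$T{\left(f \right)} = f + f^{2}$ ($T{\left(f \right)} = f^{2} + f = f + f^{2}$)
$Y{\left(q \right)} = -1$ ($Y{\left(q \right)} = -4 + 3 = -1$)
$\left(-13 + 12\right) \left(5 + Y{\left(T{\left(6 \right)} \right)}\right) \left(z + 65\right) = \left(-13 + 12\right) \left(5 - 1\right) \left(87 + 65\right) = \left(-1\right) 4 \cdot 152 = \left(-4\right) 152 = -608$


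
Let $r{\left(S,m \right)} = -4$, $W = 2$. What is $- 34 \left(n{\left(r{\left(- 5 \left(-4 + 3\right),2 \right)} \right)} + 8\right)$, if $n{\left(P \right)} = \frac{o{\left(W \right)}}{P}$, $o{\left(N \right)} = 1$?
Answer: $- \frac{527}{2} \approx -263.5$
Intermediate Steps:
$n{\left(P \right)} = \frac{1}{P}$ ($n{\left(P \right)} = 1 \frac{1}{P} = \frac{1}{P}$)
$- 34 \left(n{\left(r{\left(- 5 \left(-4 + 3\right),2 \right)} \right)} + 8\right) = - 34 \left(\frac{1}{-4} + 8\right) = - 34 \left(- \frac{1}{4} + 8\right) = \left(-34\right) \frac{31}{4} = - \frac{527}{2}$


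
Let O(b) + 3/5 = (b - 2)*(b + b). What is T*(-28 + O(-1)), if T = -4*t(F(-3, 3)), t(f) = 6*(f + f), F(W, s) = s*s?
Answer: 48816/5 ≈ 9763.2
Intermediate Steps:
F(W, s) = s²
O(b) = -⅗ + 2*b*(-2 + b) (O(b) = -⅗ + (b - 2)*(b + b) = -⅗ + (-2 + b)*(2*b) = -⅗ + 2*b*(-2 + b))
t(f) = 12*f (t(f) = 6*(2*f) = 12*f)
T = -432 (T = -48*3² = -48*9 = -4*108 = -432)
T*(-28 + O(-1)) = -432*(-28 + (-⅗ - 4*(-1) + 2*(-1)²)) = -432*(-28 + (-⅗ + 4 + 2*1)) = -432*(-28 + (-⅗ + 4 + 2)) = -432*(-28 + 27/5) = -432*(-113/5) = 48816/5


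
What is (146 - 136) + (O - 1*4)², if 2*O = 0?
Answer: 26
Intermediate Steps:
O = 0 (O = (½)*0 = 0)
(146 - 136) + (O - 1*4)² = (146 - 136) + (0 - 1*4)² = 10 + (0 - 4)² = 10 + (-4)² = 10 + 16 = 26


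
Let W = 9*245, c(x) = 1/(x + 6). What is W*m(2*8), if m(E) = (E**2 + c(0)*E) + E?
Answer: 605640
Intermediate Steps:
c(x) = 1/(6 + x)
m(E) = E**2 + 7*E/6 (m(E) = (E**2 + E/(6 + 0)) + E = (E**2 + E/6) + E = E**2 + 7*E/6)
W = 2205
W*m(2*8) = 2205*((2*8)*(7 + 6*(2*8))/6) = 2205*((1/6)*16*(7 + 6*16)) = 2205*((1/6)*16*(7 + 96)) = 2205*((1/6)*16*103) = 2205*(824/3) = 605640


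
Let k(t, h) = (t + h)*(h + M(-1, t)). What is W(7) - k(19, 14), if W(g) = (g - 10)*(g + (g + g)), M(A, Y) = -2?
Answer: -459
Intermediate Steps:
W(g) = 3*g*(-10 + g) (W(g) = (-10 + g)*(g + 2*g) = (-10 + g)*(3*g) = 3*g*(-10 + g))
k(t, h) = (-2 + h)*(h + t) (k(t, h) = (t + h)*(h - 2) = (h + t)*(-2 + h) = (-2 + h)*(h + t))
W(7) - k(19, 14) = 3*7*(-10 + 7) - (14² - 2*14 - 2*19 + 14*19) = 3*7*(-3) - (196 - 28 - 38 + 266) = -63 - 1*396 = -63 - 396 = -459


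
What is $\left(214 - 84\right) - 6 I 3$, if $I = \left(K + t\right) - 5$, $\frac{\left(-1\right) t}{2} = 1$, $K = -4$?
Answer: $328$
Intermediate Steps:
$t = -2$ ($t = \left(-2\right) 1 = -2$)
$I = -11$ ($I = \left(-4 - 2\right) - 5 = -6 - 5 = -11$)
$\left(214 - 84\right) - 6 I 3 = \left(214 - 84\right) - 6 \left(-11\right) 3 = 130 - \left(-66\right) 3 = 130 - -198 = 130 + 198 = 328$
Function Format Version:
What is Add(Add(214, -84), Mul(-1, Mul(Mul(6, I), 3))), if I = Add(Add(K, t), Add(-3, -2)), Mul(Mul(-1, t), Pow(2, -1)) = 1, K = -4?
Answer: 328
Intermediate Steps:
t = -2 (t = Mul(-2, 1) = -2)
I = -11 (I = Add(Add(-4, -2), Add(-3, -2)) = Add(-6, -5) = -11)
Add(Add(214, -84), Mul(-1, Mul(Mul(6, I), 3))) = Add(Add(214, -84), Mul(-1, Mul(Mul(6, -11), 3))) = Add(130, Mul(-1, Mul(-66, 3))) = Add(130, Mul(-1, -198)) = Add(130, 198) = 328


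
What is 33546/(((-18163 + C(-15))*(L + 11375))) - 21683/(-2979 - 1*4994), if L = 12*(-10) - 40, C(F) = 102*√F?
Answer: 80255152632235451/29512201453165655 - 3421692*I*√15/3701517804235 ≈ 2.7194 - 3.5802e-6*I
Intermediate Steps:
L = -160 (L = -120 - 40 = -160)
33546/(((-18163 + C(-15))*(L + 11375))) - 21683/(-2979 - 1*4994) = 33546/(((-18163 + 102*√(-15))*(-160 + 11375))) - 21683/(-2979 - 1*4994) = 33546/(((-18163 + 102*(I*√15))*11215)) - 21683/(-2979 - 4994) = 33546/(((-18163 + 102*I*√15)*11215)) - 21683/(-7973) = 33546/(-203698045 + 1143930*I*√15) - 21683*(-1/7973) = 33546/(-203698045 + 1143930*I*√15) + 21683/7973 = 21683/7973 + 33546/(-203698045 + 1143930*I*√15)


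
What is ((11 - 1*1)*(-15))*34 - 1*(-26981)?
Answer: 21881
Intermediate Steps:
((11 - 1*1)*(-15))*34 - 1*(-26981) = ((11 - 1)*(-15))*34 + 26981 = (10*(-15))*34 + 26981 = -150*34 + 26981 = -5100 + 26981 = 21881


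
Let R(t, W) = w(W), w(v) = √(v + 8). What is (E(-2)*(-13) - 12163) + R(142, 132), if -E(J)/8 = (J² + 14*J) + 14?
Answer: -13203 + 2*√35 ≈ -13191.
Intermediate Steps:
w(v) = √(8 + v)
R(t, W) = √(8 + W)
E(J) = -112 - 112*J - 8*J² (E(J) = -8*((J² + 14*J) + 14) = -8*(14 + J² + 14*J) = -112 - 112*J - 8*J²)
(E(-2)*(-13) - 12163) + R(142, 132) = ((-112 - 112*(-2) - 8*(-2)²)*(-13) - 12163) + √(8 + 132) = ((-112 + 224 - 8*4)*(-13) - 12163) + √140 = ((-112 + 224 - 32)*(-13) - 12163) + 2*√35 = (80*(-13) - 12163) + 2*√35 = (-1040 - 12163) + 2*√35 = -13203 + 2*√35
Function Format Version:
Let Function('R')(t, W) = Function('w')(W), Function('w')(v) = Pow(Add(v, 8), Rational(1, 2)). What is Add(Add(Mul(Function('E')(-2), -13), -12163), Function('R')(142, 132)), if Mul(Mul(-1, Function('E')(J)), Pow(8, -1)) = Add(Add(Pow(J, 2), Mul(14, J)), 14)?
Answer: Add(-13203, Mul(2, Pow(35, Rational(1, 2)))) ≈ -13191.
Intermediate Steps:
Function('w')(v) = Pow(Add(8, v), Rational(1, 2))
Function('R')(t, W) = Pow(Add(8, W), Rational(1, 2))
Function('E')(J) = Add(-112, Mul(-112, J), Mul(-8, Pow(J, 2))) (Function('E')(J) = Mul(-8, Add(Add(Pow(J, 2), Mul(14, J)), 14)) = Mul(-8, Add(14, Pow(J, 2), Mul(14, J))) = Add(-112, Mul(-112, J), Mul(-8, Pow(J, 2))))
Add(Add(Mul(Function('E')(-2), -13), -12163), Function('R')(142, 132)) = Add(Add(Mul(Add(-112, Mul(-112, -2), Mul(-8, Pow(-2, 2))), -13), -12163), Pow(Add(8, 132), Rational(1, 2))) = Add(Add(Mul(Add(-112, 224, Mul(-8, 4)), -13), -12163), Pow(140, Rational(1, 2))) = Add(Add(Mul(Add(-112, 224, -32), -13), -12163), Mul(2, Pow(35, Rational(1, 2)))) = Add(Add(Mul(80, -13), -12163), Mul(2, Pow(35, Rational(1, 2)))) = Add(Add(-1040, -12163), Mul(2, Pow(35, Rational(1, 2)))) = Add(-13203, Mul(2, Pow(35, Rational(1, 2))))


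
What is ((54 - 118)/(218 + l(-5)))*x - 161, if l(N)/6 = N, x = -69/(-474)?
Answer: -597977/3713 ≈ -161.05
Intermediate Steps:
x = 23/158 (x = -69*(-1/474) = 23/158 ≈ 0.14557)
l(N) = 6*N
((54 - 118)/(218 + l(-5)))*x - 161 = ((54 - 118)/(218 + 6*(-5)))*(23/158) - 161 = -64/(218 - 30)*(23/158) - 161 = -64/188*(23/158) - 161 = -64*1/188*(23/158) - 161 = -16/47*23/158 - 161 = -184/3713 - 161 = -597977/3713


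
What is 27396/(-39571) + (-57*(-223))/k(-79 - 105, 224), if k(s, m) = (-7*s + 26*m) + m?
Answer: 43144275/41470408 ≈ 1.0404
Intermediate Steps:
k(s, m) = -7*s + 27*m
27396/(-39571) + (-57*(-223))/k(-79 - 105, 224) = 27396/(-39571) + (-57*(-223))/(-7*(-79 - 105) + 27*224) = 27396*(-1/39571) + 12711/(-7*(-184) + 6048) = -27396/39571 + 12711/(1288 + 6048) = -27396/39571 + 12711/7336 = 43144275/41470408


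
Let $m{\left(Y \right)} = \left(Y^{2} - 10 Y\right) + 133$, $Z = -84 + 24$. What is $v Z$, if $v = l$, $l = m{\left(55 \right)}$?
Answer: $-156480$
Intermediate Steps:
$Z = -60$
$m{\left(Y \right)} = 133 + Y^{2} - 10 Y$
$l = 2608$ ($l = 133 + 55^{2} - 550 = 133 + 3025 - 550 = 2608$)
$v = 2608$
$v Z = 2608 \left(-60\right) = -156480$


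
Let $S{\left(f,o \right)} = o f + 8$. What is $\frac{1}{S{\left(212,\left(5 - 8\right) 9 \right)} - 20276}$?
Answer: $- \frac{1}{25992} \approx -3.8473 \cdot 10^{-5}$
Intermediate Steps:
$S{\left(f,o \right)} = 8 + f o$ ($S{\left(f,o \right)} = f o + 8 = 8 + f o$)
$\frac{1}{S{\left(212,\left(5 - 8\right) 9 \right)} - 20276} = \frac{1}{\left(8 + 212 \left(5 - 8\right) 9\right) - 20276} = \frac{1}{\left(8 + 212 \left(\left(-3\right) 9\right)\right) - 20276} = \frac{1}{\left(8 + 212 \left(-27\right)\right) - 20276} = \frac{1}{\left(8 - 5724\right) - 20276} = \frac{1}{-5716 - 20276} = \frac{1}{-25992} = - \frac{1}{25992}$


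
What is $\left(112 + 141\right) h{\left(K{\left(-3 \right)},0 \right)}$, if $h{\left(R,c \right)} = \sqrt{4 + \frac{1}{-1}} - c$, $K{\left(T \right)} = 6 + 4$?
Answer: $253 \sqrt{3} \approx 438.21$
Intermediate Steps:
$K{\left(T \right)} = 10$
$h{\left(R,c \right)} = \sqrt{3} - c$ ($h{\left(R,c \right)} = \sqrt{4 - 1} - c = \sqrt{3} - c$)
$\left(112 + 141\right) h{\left(K{\left(-3 \right)},0 \right)} = \left(112 + 141\right) \left(\sqrt{3} - 0\right) = 253 \left(\sqrt{3} + 0\right) = 253 \sqrt{3}$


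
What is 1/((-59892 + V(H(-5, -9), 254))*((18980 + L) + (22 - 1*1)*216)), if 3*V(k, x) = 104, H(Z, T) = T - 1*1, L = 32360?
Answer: -3/10033765072 ≈ -2.9899e-10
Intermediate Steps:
H(Z, T) = -1 + T (H(Z, T) = T - 1 = -1 + T)
V(k, x) = 104/3 (V(k, x) = (⅓)*104 = 104/3)
1/((-59892 + V(H(-5, -9), 254))*((18980 + L) + (22 - 1*1)*216)) = 1/((-59892 + 104/3)*((18980 + 32360) + (22 - 1*1)*216)) = 1/((-179572/3)*(51340 + (22 - 1)*216)) = -3/(179572*(51340 + 21*216)) = -3/(179572*(51340 + 4536)) = -3/179572/55876 = -3/179572*1/55876 = -3/10033765072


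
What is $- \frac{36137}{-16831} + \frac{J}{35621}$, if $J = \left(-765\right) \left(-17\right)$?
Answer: $\frac{1506123232}{599537051} \approx 2.5121$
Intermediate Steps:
$J = 13005$
$- \frac{36137}{-16831} + \frac{J}{35621} = - \frac{36137}{-16831} + \frac{13005}{35621} = \left(-36137\right) \left(- \frac{1}{16831}\right) + 13005 \cdot \frac{1}{35621} = \frac{36137}{16831} + \frac{13005}{35621} = \frac{1506123232}{599537051}$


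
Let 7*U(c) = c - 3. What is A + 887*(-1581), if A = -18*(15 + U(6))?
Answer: -9818373/7 ≈ -1.4026e+6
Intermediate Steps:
U(c) = -3/7 + c/7 (U(c) = (c - 3)/7 = (-3 + c)/7 = -3/7 + c/7)
A = -1944/7 (A = -18*(15 + (-3/7 + (1/7)*6)) = -18*(15 + (-3/7 + 6/7)) = -18*(15 + 3/7) = -18*108/7 = -1944/7 ≈ -277.71)
A + 887*(-1581) = -1944/7 + 887*(-1581) = -1944/7 - 1402347 = -9818373/7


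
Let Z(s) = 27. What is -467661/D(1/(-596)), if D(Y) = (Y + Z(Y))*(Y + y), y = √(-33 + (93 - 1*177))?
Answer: 166120669776/668746352843 + 297023757559488*I*√13/668746352843 ≈ 0.24841 + 1601.4*I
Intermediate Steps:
y = 3*I*√13 (y = √(-33 + (93 - 177)) = √(-33 - 84) = √(-117) = 3*I*√13 ≈ 10.817*I)
D(Y) = (27 + Y)*(Y + 3*I*√13) (D(Y) = (Y + 27)*(Y + 3*I*√13) = (27 + Y)*(Y + 3*I*√13))
-467661/D(1/(-596)) = -467661/((1/(-596))² + 27/(-596) + 81*I*√13 + 3*I*√13/(-596)) = -467661/((-1/596)² + 27*(-1/596) + 81*I*√13 + 3*I*(-1/596)*√13) = -467661/(1/355216 - 27/596 + 81*I*√13 - 3*I*√13/596) = -467661/(-16091/355216 + 48273*I*√13/596)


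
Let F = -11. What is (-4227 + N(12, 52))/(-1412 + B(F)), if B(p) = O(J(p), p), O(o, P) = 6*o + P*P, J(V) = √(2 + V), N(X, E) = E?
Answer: 1077985/333401 + 15030*I/333401 ≈ 3.2333 + 0.045081*I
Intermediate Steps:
O(o, P) = P² + 6*o (O(o, P) = 6*o + P² = P² + 6*o)
B(p) = p² + 6*√(2 + p)
(-4227 + N(12, 52))/(-1412 + B(F)) = (-4227 + 52)/(-1412 + ((-11)² + 6*√(2 - 11))) = -4175/(-1412 + (121 + 6*√(-9))) = -4175/(-1412 + (121 + 6*(3*I))) = -4175/(-1412 + (121 + 18*I)) = -4175*(-1291 - 18*I)/1667005 = -835*(-1291 - 18*I)/333401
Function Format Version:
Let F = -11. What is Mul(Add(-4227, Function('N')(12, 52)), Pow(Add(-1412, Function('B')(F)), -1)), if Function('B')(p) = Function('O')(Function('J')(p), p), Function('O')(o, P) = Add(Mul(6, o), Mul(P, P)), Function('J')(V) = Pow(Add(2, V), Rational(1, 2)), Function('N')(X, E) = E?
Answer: Add(Rational(1077985, 333401), Mul(Rational(15030, 333401), I)) ≈ Add(3.2333, Mul(0.045081, I))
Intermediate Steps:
Function('O')(o, P) = Add(Pow(P, 2), Mul(6, o)) (Function('O')(o, P) = Add(Mul(6, o), Pow(P, 2)) = Add(Pow(P, 2), Mul(6, o)))
Function('B')(p) = Add(Pow(p, 2), Mul(6, Pow(Add(2, p), Rational(1, 2))))
Mul(Add(-4227, Function('N')(12, 52)), Pow(Add(-1412, Function('B')(F)), -1)) = Mul(Add(-4227, 52), Pow(Add(-1412, Add(Pow(-11, 2), Mul(6, Pow(Add(2, -11), Rational(1, 2))))), -1)) = Mul(-4175, Pow(Add(-1412, Add(121, Mul(6, Pow(-9, Rational(1, 2))))), -1)) = Mul(-4175, Pow(Add(-1412, Add(121, Mul(6, Mul(3, I)))), -1)) = Mul(-4175, Pow(Add(-1412, Add(121, Mul(18, I))), -1)) = Mul(-4175, Pow(Add(-1291, Mul(18, I)), -1)) = Mul(-4175, Mul(Rational(1, 1667005), Add(-1291, Mul(-18, I)))) = Mul(Rational(-835, 333401), Add(-1291, Mul(-18, I)))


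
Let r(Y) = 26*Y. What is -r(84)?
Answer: -2184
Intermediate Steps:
-r(84) = -26*84 = -1*2184 = -2184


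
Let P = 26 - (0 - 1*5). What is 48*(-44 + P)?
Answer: -624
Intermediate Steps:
P = 31 (P = 26 - (0 - 5) = 26 - 1*(-5) = 26 + 5 = 31)
48*(-44 + P) = 48*(-44 + 31) = 48*(-13) = -624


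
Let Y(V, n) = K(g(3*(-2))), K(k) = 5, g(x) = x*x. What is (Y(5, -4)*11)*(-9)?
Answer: -495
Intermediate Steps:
g(x) = x**2
Y(V, n) = 5
(Y(5, -4)*11)*(-9) = (5*11)*(-9) = 55*(-9) = -495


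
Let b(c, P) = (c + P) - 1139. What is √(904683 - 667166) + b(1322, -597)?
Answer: -414 + √237517 ≈ 73.357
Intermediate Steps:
b(c, P) = -1139 + P + c (b(c, P) = (P + c) - 1139 = -1139 + P + c)
√(904683 - 667166) + b(1322, -597) = √(904683 - 667166) + (-1139 - 597 + 1322) = √237517 - 414 = -414 + √237517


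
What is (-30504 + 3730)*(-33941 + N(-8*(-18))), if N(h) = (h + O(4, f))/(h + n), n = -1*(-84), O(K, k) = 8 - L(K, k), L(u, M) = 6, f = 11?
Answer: 51796993787/57 ≈ 9.0872e+8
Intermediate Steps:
O(K, k) = 2 (O(K, k) = 8 - 1*6 = 8 - 6 = 2)
n = 84
N(h) = (2 + h)/(84 + h) (N(h) = (h + 2)/(h + 84) = (2 + h)/(84 + h))
(-30504 + 3730)*(-33941 + N(-8*(-18))) = (-30504 + 3730)*(-33941 + (2 - 8*(-18))/(84 - 8*(-18))) = -26774*(-33941 + (2 + 144)/(84 + 144)) = -26774*(-33941 + 146/228) = -26774*(-33941 + (1/228)*146) = -26774*(-33941 + 73/114) = -26774*(-3869201/114) = 51796993787/57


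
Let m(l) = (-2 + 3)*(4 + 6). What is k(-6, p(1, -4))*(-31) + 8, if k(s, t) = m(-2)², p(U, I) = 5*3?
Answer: -3092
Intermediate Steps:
m(l) = 10 (m(l) = 1*10 = 10)
p(U, I) = 15
k(s, t) = 100 (k(s, t) = 10² = 100)
k(-6, p(1, -4))*(-31) + 8 = 100*(-31) + 8 = -3100 + 8 = -3092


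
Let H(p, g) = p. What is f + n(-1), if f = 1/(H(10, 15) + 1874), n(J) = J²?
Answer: 1885/1884 ≈ 1.0005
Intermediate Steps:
f = 1/1884 (f = 1/(10 + 1874) = 1/1884 ≈ 0.00053079)
f + n(-1) = 1/1884 + (-1)² = 1/1884 + 1 = 1885/1884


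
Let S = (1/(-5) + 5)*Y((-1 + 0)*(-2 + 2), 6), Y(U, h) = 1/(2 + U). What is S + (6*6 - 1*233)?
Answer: -973/5 ≈ -194.60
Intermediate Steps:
S = 12/5 (S = (1/(-5) + 5)/(2 + (-1 + 0)*(-2 + 2)) = (-⅕ + 5)/(2 - 1*0) = 24/(5*(2 + 0)) = (24/5)/2 = (24/5)*(½) = 12/5 ≈ 2.4000)
S + (6*6 - 1*233) = 12/5 + (6*6 - 1*233) = 12/5 + (36 - 233) = 12/5 - 197 = -973/5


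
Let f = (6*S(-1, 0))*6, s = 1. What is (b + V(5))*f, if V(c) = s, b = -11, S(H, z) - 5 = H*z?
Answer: -1800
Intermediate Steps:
S(H, z) = 5 + H*z
V(c) = 1
f = 180 (f = (6*(5 - 1*0))*6 = (6*(5 + 0))*6 = (6*5)*6 = 30*6 = 180)
(b + V(5))*f = (-11 + 1)*180 = -10*180 = -1800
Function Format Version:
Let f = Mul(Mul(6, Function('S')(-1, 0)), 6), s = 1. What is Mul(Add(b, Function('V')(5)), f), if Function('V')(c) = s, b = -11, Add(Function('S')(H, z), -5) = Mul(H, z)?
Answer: -1800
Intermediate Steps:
Function('S')(H, z) = Add(5, Mul(H, z))
Function('V')(c) = 1
f = 180 (f = Mul(Mul(6, Add(5, Mul(-1, 0))), 6) = Mul(Mul(6, Add(5, 0)), 6) = Mul(Mul(6, 5), 6) = Mul(30, 6) = 180)
Mul(Add(b, Function('V')(5)), f) = Mul(Add(-11, 1), 180) = Mul(-10, 180) = -1800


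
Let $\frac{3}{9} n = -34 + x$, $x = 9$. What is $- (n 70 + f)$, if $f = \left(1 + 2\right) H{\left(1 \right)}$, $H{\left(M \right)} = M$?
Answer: $5247$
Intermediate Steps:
$f = 3$ ($f = \left(1 + 2\right) 1 = 3 \cdot 1 = 3$)
$n = -75$ ($n = 3 \left(-34 + 9\right) = 3 \left(-25\right) = -75$)
$- (n 70 + f) = - (\left(-75\right) 70 + 3) = - (-5250 + 3) = \left(-1\right) \left(-5247\right) = 5247$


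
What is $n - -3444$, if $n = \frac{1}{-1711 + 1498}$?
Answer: $\frac{733571}{213} \approx 3444.0$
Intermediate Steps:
$n = - \frac{1}{213}$ ($n = \frac{1}{-213} = - \frac{1}{213} \approx -0.0046948$)
$n - -3444 = - \frac{1}{213} - -3444 = - \frac{1}{213} + 3444 = \frac{733571}{213}$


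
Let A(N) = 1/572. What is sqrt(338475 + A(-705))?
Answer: sqrt(27685901243)/286 ≈ 581.79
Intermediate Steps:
A(N) = 1/572
sqrt(338475 + A(-705)) = sqrt(338475 + 1/572) = sqrt(193607701/572) = sqrt(27685901243)/286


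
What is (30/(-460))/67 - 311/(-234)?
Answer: 239450/180297 ≈ 1.3281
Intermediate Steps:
(30/(-460))/67 - 311/(-234) = (30*(-1/460))*(1/67) - 311*(-1/234) = -3/46*1/67 + 311/234 = -3/3082 + 311/234 = 239450/180297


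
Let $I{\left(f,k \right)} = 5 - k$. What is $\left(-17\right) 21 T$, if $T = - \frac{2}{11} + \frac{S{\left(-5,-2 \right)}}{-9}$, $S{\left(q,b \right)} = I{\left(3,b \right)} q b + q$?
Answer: $\frac{87227}{33} \approx 2643.2$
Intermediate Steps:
$S{\left(q,b \right)} = q + b q \left(5 - b\right)$ ($S{\left(q,b \right)} = \left(5 - b\right) q b + q = q \left(5 - b\right) b + q = b q \left(5 - b\right) + q = q + b q \left(5 - b\right)$)
$T = - \frac{733}{99}$ ($T = - \frac{2}{11} + \frac{\left(-1\right) \left(-5\right) \left(-1 - 2 \left(-5 - 2\right)\right)}{-9} = \left(-2\right) \frac{1}{11} + \left(-1\right) \left(-5\right) \left(-1 - -14\right) \left(- \frac{1}{9}\right) = - \frac{2}{11} + \left(-1\right) \left(-5\right) \left(-1 + 14\right) \left(- \frac{1}{9}\right) = - \frac{2}{11} + \left(-1\right) \left(-5\right) 13 \left(- \frac{1}{9}\right) = - \frac{2}{11} + 65 \left(- \frac{1}{9}\right) = - \frac{2}{11} - \frac{65}{9} = - \frac{733}{99} \approx -7.404$)
$\left(-17\right) 21 T = \left(-17\right) 21 \left(- \frac{733}{99}\right) = \left(-357\right) \left(- \frac{733}{99}\right) = \frac{87227}{33}$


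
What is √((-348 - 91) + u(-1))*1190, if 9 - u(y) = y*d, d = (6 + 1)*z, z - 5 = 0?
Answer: 1190*I*√395 ≈ 23651.0*I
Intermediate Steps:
z = 5 (z = 5 + 0 = 5)
d = 35 (d = (6 + 1)*5 = 7*5 = 35)
u(y) = 9 - 35*y (u(y) = 9 - y*35 = 9 - 35*y)
√((-348 - 91) + u(-1))*1190 = √((-348 - 91) + (9 - 35*(-1)))*1190 = √(-439 + (9 + 35))*1190 = √(-439 + 44)*1190 = √(-395)*1190 = (I*√395)*1190 = 1190*I*√395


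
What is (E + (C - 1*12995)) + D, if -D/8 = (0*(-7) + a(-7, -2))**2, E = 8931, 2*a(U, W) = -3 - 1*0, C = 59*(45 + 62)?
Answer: 2231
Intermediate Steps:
C = 6313 (C = 59*107 = 6313)
a(U, W) = -3/2 (a(U, W) = (-3 - 1*0)/2 = (-3 + 0)/2 = (1/2)*(-3) = -3/2)
D = -18 (D = -8*(0*(-7) - 3/2)**2 = -8*(0 - 3/2)**2 = -8*(-3/2)**2 = -8*9/4 = -18)
(E + (C - 1*12995)) + D = (8931 + (6313 - 1*12995)) - 18 = (8931 + (6313 - 12995)) - 18 = (8931 - 6682) - 18 = 2249 - 18 = 2231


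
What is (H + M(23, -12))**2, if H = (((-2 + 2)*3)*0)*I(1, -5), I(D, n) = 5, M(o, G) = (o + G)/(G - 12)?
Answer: 121/576 ≈ 0.21007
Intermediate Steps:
M(o, G) = (G + o)/(-12 + G)
H = 0 (H = (((-2 + 2)*3)*0)*5 = ((0*3)*0)*5 = (0*0)*5 = 0*5 = 0)
(H + M(23, -12))**2 = (0 + (-12 + 23)/(-12 - 12))**2 = (0 + 11/(-24))**2 = (0 - 1/24*11)**2 = (0 - 11/24)**2 = (-11/24)**2 = 121/576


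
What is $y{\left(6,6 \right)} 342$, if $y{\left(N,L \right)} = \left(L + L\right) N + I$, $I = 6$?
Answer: $26676$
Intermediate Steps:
$y{\left(N,L \right)} = 6 + 2 L N$ ($y{\left(N,L \right)} = \left(L + L\right) N + 6 = 2 L N + 6 = 6 + 2 L N$)
$y{\left(6,6 \right)} 342 = \left(6 + 2 \cdot 6 \cdot 6\right) 342 = \left(6 + 72\right) 342 = 78 \cdot 342 = 26676$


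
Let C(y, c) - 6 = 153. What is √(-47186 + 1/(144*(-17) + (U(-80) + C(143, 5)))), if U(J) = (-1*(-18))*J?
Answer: I*√656142142755/3729 ≈ 217.22*I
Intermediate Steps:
C(y, c) = 159 (C(y, c) = 6 + 153 = 159)
U(J) = 18*J
√(-47186 + 1/(144*(-17) + (U(-80) + C(143, 5)))) = √(-47186 + 1/(144*(-17) + (18*(-80) + 159))) = √(-47186 + 1/(-2448 + (-1440 + 159))) = √(-47186 + 1/(-2448 - 1281)) = √(-47186 + 1/(-3729)) = √(-47186 - 1/3729) = √(-175956595/3729) = I*√656142142755/3729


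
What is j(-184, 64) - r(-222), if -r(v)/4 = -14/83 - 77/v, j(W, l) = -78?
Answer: -712048/9213 ≈ -77.287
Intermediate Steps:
r(v) = 56/83 + 308/v (r(v) = -4*(-14/83 - 77/v) = 56/83 + 308/v)
j(-184, 64) - r(-222) = -78 - (56/83 + 308/(-222)) = -78 - (56/83 + 308*(-1/222)) = -78 - (56/83 - 154/111) = -78 - 1*(-6566/9213) = -78 + 6566/9213 = -712048/9213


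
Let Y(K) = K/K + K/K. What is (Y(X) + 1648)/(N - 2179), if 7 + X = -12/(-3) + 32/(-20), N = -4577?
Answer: -275/1126 ≈ -0.24423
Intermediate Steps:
X = -23/5 (X = -7 + (-12/(-3) + 32/(-20)) = -7 + (-12*(-⅓) + 32*(-1/20)) = -7 + (4 - 8/5) = -7 + 12/5 = -23/5 ≈ -4.6000)
Y(K) = 2 (Y(K) = 1 + 1 = 2)
(Y(X) + 1648)/(N - 2179) = (2 + 1648)/(-4577 - 2179) = 1650/(-6756) = 1650*(-1/6756) = -275/1126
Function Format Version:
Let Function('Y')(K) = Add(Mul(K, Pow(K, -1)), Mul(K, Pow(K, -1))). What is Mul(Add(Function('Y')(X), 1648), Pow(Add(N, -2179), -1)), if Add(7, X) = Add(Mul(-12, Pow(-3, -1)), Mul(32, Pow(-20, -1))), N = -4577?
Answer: Rational(-275, 1126) ≈ -0.24423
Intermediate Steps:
X = Rational(-23, 5) (X = Add(-7, Add(Mul(-12, Pow(-3, -1)), Mul(32, Pow(-20, -1)))) = Add(-7, Add(Mul(-12, Rational(-1, 3)), Mul(32, Rational(-1, 20)))) = Add(-7, Add(4, Rational(-8, 5))) = Add(-7, Rational(12, 5)) = Rational(-23, 5) ≈ -4.6000)
Function('Y')(K) = 2 (Function('Y')(K) = Add(1, 1) = 2)
Mul(Add(Function('Y')(X), 1648), Pow(Add(N, -2179), -1)) = Mul(Add(2, 1648), Pow(Add(-4577, -2179), -1)) = Mul(1650, Pow(-6756, -1)) = Mul(1650, Rational(-1, 6756)) = Rational(-275, 1126)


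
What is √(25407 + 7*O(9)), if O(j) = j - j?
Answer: 3*√2823 ≈ 159.40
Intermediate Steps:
O(j) = 0
√(25407 + 7*O(9)) = √(25407 + 7*0) = √(25407 + 0) = √25407 = 3*√2823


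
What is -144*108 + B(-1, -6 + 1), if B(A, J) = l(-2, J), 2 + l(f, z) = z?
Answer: -15559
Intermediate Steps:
l(f, z) = -2 + z
B(A, J) = -2 + J
-144*108 + B(-1, -6 + 1) = -144*108 + (-2 + (-6 + 1)) = -15552 + (-2 - 5) = -15552 - 7 = -15559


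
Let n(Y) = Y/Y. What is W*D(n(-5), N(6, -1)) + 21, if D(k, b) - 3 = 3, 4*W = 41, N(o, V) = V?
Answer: 165/2 ≈ 82.500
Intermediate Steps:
W = 41/4 (W = (¼)*41 = 41/4 ≈ 10.250)
n(Y) = 1
D(k, b) = 6 (D(k, b) = 3 + 3 = 6)
W*D(n(-5), N(6, -1)) + 21 = (41/4)*6 + 21 = 123/2 + 21 = 165/2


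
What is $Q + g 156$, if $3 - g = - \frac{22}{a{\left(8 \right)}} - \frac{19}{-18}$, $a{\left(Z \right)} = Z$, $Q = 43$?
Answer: $\frac{2326}{3} \approx 775.33$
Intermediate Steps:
$g = \frac{169}{36}$ ($g = 3 - \left(- \frac{22}{8} - \frac{19}{-18}\right) = 3 - \left(\left(-22\right) \frac{1}{8} - - \frac{19}{18}\right) = 3 - \left(- \frac{11}{4} + \frac{19}{18}\right) = 3 - - \frac{61}{36} = 3 + \frac{61}{36} = \frac{169}{36} \approx 4.6944$)
$Q + g 156 = 43 + \frac{169}{36} \cdot 156 = 43 + \frac{2197}{3} = \frac{2326}{3}$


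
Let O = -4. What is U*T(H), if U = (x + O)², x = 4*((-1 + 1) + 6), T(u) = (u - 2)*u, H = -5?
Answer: 14000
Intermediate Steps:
T(u) = u*(-2 + u) (T(u) = (-2 + u)*u = u*(-2 + u))
x = 24 (x = 4*(0 + 6) = 4*6 = 24)
U = 400 (U = (24 - 4)² = 20² = 400)
U*T(H) = 400*(-5*(-2 - 5)) = 400*(-5*(-7)) = 400*35 = 14000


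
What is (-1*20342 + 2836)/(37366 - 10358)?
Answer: -8753/13504 ≈ -0.64818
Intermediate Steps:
(-1*20342 + 2836)/(37366 - 10358) = (-20342 + 2836)/27008 = -17506*1/27008 = -8753/13504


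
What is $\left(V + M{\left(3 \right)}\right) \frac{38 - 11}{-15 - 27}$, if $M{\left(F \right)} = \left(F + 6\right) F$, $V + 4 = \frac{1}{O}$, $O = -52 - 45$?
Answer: $- \frac{10035}{679} \approx -14.779$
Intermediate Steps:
$O = -97$
$V = - \frac{389}{97}$ ($V = -4 + \frac{1}{-97} = -4 - \frac{1}{97} = - \frac{389}{97} \approx -4.0103$)
$M{\left(F \right)} = F \left(6 + F\right)$ ($M{\left(F \right)} = \left(6 + F\right) F = F \left(6 + F\right)$)
$\left(V + M{\left(3 \right)}\right) \frac{38 - 11}{-15 - 27} = \left(- \frac{389}{97} + 3 \left(6 + 3\right)\right) \frac{38 - 11}{-15 - 27} = \left(- \frac{389}{97} + 3 \cdot 9\right) \frac{27}{-42} = \left(- \frac{389}{97} + 27\right) 27 \left(- \frac{1}{42}\right) = \frac{2230}{97} \left(- \frac{9}{14}\right) = - \frac{10035}{679}$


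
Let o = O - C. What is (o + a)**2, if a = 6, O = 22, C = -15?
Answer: 1849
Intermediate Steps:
o = 37 (o = 22 - 1*(-15) = 22 + 15 = 37)
(o + a)**2 = (37 + 6)**2 = 43**2 = 1849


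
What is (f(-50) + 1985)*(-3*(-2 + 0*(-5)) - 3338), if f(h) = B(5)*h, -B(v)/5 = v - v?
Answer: -6614020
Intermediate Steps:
B(v) = 0 (B(v) = -5*(v - v) = -5*0 = 0)
f(h) = 0 (f(h) = 0*h = 0)
(f(-50) + 1985)*(-3*(-2 + 0*(-5)) - 3338) = (0 + 1985)*(-3*(-2 + 0*(-5)) - 3338) = 1985*(-3*(-2 + 0) - 3338) = 1985*(-3*(-2) - 3338) = 1985*(6 - 3338) = 1985*(-3332) = -6614020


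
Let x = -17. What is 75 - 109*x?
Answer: 1928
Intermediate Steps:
75 - 109*x = 75 - 109*(-17) = 75 + 1853 = 1928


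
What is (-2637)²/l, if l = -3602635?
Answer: -6953769/3602635 ≈ -1.9302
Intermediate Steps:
(-2637)²/l = (-2637)²/(-3602635) = 6953769*(-1/3602635) = -6953769/3602635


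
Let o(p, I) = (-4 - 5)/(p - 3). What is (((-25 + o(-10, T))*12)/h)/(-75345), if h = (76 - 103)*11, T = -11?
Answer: -1264/96969015 ≈ -1.3035e-5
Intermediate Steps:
h = -297 (h = -27*11 = -297)
o(p, I) = -9/(-3 + p)
(((-25 + o(-10, T))*12)/h)/(-75345) = (((-25 - 9/(-3 - 10))*12)/(-297))/(-75345) = (((-25 - 9/(-13))*12)*(-1/297))*(-1/75345) = (((-25 - 9*(-1/13))*12)*(-1/297))*(-1/75345) = (((-25 + 9/13)*12)*(-1/297))*(-1/75345) = (-316/13*12*(-1/297))*(-1/75345) = -3792/13*(-1/297)*(-1/75345) = (1264/1287)*(-1/75345) = -1264/96969015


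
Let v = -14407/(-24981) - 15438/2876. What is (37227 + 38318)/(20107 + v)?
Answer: 2713778709510/722125175473 ≈ 3.7580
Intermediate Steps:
v = -172111073/35922678 (v = -14407*(-1/24981) - 15438*1/2876 = 14407/24981 - 7719/1438 = -172111073/35922678 ≈ -4.7912)
(37227 + 38318)/(20107 + v) = (37227 + 38318)/(20107 - 172111073/35922678) = 75545/(722125175473/35922678) = 75545*(35922678/722125175473) = 2713778709510/722125175473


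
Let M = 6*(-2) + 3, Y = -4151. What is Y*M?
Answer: 37359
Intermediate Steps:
M = -9 (M = -12 + 3 = -9)
Y*M = -4151*(-9) = 37359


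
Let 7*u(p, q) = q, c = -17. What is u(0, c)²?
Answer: 289/49 ≈ 5.8980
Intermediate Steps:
u(p, q) = q/7
u(0, c)² = ((⅐)*(-17))² = (-17/7)² = 289/49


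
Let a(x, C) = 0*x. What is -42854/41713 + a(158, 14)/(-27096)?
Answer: -6122/5959 ≈ -1.0274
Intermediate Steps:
a(x, C) = 0
-42854/41713 + a(158, 14)/(-27096) = -42854/41713 + 0/(-27096) = -42854*1/41713 + 0*(-1/27096) = -6122/5959 + 0 = -6122/5959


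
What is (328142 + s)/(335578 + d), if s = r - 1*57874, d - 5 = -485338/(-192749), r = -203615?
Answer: 12847299097/64683773005 ≈ 0.19862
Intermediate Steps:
d = 1449083/192749 (d = 5 - 485338/(-192749) = 5 - 485338*(-1/192749) = 5 + 485338/192749 = 1449083/192749 ≈ 7.5180)
s = -261489 (s = -203615 - 1*57874 = -203615 - 57874 = -261489)
(328142 + s)/(335578 + d) = (328142 - 261489)/(335578 + 1449083/192749) = 66653/(64683773005/192749) = 66653*(192749/64683773005) = 12847299097/64683773005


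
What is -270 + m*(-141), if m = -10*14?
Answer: 19470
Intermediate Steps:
m = -140
-270 + m*(-141) = -270 - 140*(-141) = -270 + 19740 = 19470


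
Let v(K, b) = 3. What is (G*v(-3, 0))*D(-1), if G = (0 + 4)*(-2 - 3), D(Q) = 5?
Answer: -300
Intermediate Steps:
G = -20 (G = 4*(-5) = -20)
(G*v(-3, 0))*D(-1) = -20*3*5 = -60*5 = -300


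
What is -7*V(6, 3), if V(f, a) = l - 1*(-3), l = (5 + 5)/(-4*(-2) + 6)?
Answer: -26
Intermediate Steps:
l = 5/7 (l = 10/(8 + 6) = 10/14 = 10*(1/14) = 5/7 ≈ 0.71429)
V(f, a) = 26/7 (V(f, a) = 5/7 - 1*(-3) = 5/7 + 3 = 26/7)
-7*V(6, 3) = -7*26/7 = -26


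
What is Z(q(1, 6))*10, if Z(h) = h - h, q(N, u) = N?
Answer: 0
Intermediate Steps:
Z(h) = 0
Z(q(1, 6))*10 = 0*10 = 0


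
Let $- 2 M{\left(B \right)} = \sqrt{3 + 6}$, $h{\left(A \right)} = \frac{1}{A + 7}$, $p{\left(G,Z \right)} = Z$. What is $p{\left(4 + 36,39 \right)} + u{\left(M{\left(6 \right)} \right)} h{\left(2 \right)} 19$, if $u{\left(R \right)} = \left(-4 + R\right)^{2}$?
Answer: $\frac{3703}{36} \approx 102.86$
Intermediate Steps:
$h{\left(A \right)} = \frac{1}{7 + A}$
$M{\left(B \right)} = - \frac{3}{2}$ ($M{\left(B \right)} = - \frac{\sqrt{3 + 6}}{2} = - \frac{\sqrt{9}}{2} = \left(- \frac{1}{2}\right) 3 = - \frac{3}{2}$)
$p{\left(4 + 36,39 \right)} + u{\left(M{\left(6 \right)} \right)} h{\left(2 \right)} 19 = 39 + \frac{\left(-4 - \frac{3}{2}\right)^{2}}{7 + 2} \cdot 19 = 39 + \frac{\left(- \frac{11}{2}\right)^{2}}{9} \cdot 19 = 39 + \frac{121}{4} \cdot \frac{1}{9} \cdot 19 = 39 + \frac{121}{36} \cdot 19 = 39 + \frac{2299}{36} = \frac{3703}{36}$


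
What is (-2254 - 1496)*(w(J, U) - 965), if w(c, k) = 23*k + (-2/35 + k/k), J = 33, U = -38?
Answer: 48249000/7 ≈ 6.8927e+6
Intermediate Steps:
w(c, k) = 33/35 + 23*k (w(c, k) = 23*k + (-2*1/35 + 1) = 23*k + (-2/35 + 1) = 23*k + 33/35 = 33/35 + 23*k)
(-2254 - 1496)*(w(J, U) - 965) = (-2254 - 1496)*((33/35 + 23*(-38)) - 965) = -3750*((33/35 - 874) - 965) = -3750*(-30557/35 - 965) = -3750*(-64332/35) = 48249000/7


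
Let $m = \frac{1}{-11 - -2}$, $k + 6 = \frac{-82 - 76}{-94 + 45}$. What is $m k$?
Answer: $\frac{136}{441} \approx 0.30839$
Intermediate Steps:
$k = - \frac{136}{49}$ ($k = -6 + \frac{-82 - 76}{-94 + 45} = -6 - \frac{158}{-49} = -6 - - \frac{158}{49} = -6 + \frac{158}{49} = - \frac{136}{49} \approx -2.7755$)
$m = - \frac{1}{9}$ ($m = \frac{1}{-11 + 2} = \frac{1}{-9} = - \frac{1}{9} \approx -0.11111$)
$m k = \left(- \frac{1}{9}\right) \left(- \frac{136}{49}\right) = \frac{136}{441}$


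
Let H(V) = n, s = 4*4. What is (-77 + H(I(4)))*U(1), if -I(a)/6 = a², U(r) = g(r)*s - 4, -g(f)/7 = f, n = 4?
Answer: 8468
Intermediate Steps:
s = 16
g(f) = -7*f
U(r) = -4 - 112*r (U(r) = -7*r*16 - 4 = -112*r - 4 = -4 - 112*r)
I(a) = -6*a²
H(V) = 4
(-77 + H(I(4)))*U(1) = (-77 + 4)*(-4 - 112*1) = -73*(-4 - 112) = -73*(-116) = 8468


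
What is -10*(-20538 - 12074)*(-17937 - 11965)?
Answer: -9751640240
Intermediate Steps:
-10*(-20538 - 12074)*(-17937 - 11965) = -(-326120)*(-29902) = -10*975164024 = -9751640240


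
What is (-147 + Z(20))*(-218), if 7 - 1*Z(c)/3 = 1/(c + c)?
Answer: 549687/20 ≈ 27484.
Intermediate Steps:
Z(c) = 21 - 3/(2*c) (Z(c) = 21 - 3/(c + c) = 21 - 3*1/(2*c) = 21 - 3/(2*c))
(-147 + Z(20))*(-218) = (-147 + (21 - 3/2/20))*(-218) = (-147 + (21 - 3/2*1/20))*(-218) = (-147 + (21 - 3/40))*(-218) = (-147 + 837/40)*(-218) = -5043/40*(-218) = 549687/20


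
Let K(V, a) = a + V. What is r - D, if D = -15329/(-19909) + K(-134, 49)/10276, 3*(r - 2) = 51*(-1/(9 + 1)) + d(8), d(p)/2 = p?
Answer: 14949994613/3068773260 ≈ 4.8717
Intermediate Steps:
d(p) = 2*p
K(V, a) = V + a
r = 169/30 (r = 2 + (51*(-1/(9 + 1)) + 2*8)/3 = 2 + (51*(-1/10) + 16)/3 = 2 + (51*(-1*⅒) + 16)/3 = 2 + (51*(-⅒) + 16)/3 = 2 + (-51/10 + 16)/3 = 2 + (⅓)*(109/10) = 2 + 109/30 = 169/30 ≈ 5.6333)
D = 155828539/204584884 (D = -15329/(-19909) + (-134 + 49)/10276 = -15329*(-1/19909) - 85*1/10276 = 15329/19909 - 85/10276 = 155828539/204584884 ≈ 0.76168)
r - D = 169/30 - 1*155828539/204584884 = 169/30 - 155828539/204584884 = 14949994613/3068773260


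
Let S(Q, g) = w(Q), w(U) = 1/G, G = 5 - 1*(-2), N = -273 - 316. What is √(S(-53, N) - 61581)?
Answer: I*√3017462/7 ≈ 248.15*I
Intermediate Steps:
N = -589
G = 7 (G = 5 + 2 = 7)
w(U) = ⅐ (w(U) = 1/7 = ⅐)
S(Q, g) = ⅐
√(S(-53, N) - 61581) = √(⅐ - 61581) = √(-431066/7) = I*√3017462/7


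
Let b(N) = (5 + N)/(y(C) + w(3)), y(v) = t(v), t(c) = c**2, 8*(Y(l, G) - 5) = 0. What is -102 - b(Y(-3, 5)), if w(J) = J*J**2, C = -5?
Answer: -2657/26 ≈ -102.19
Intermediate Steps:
Y(l, G) = 5 (Y(l, G) = 5 + (1/8)*0 = 5 + 0 = 5)
y(v) = v**2
w(J) = J**3
b(N) = 5/52 + N/52 (b(N) = (5 + N)/((-5)**2 + 3**3) = (5 + N)/(25 + 27) = (5 + N)/52 = (5 + N)*(1/52) = 5/52 + N/52)
-102 - b(Y(-3, 5)) = -102 - (5/52 + (1/52)*5) = -102 - (5/52 + 5/52) = -102 - 1*5/26 = -102 - 5/26 = -2657/26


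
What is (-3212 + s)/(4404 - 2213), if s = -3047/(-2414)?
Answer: -7750721/5289074 ≈ -1.4654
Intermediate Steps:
s = 3047/2414 (s = -3047*(-1/2414) = 3047/2414 ≈ 1.2622)
(-3212 + s)/(4404 - 2213) = (-3212 + 3047/2414)/(4404 - 2213) = -7750721/2414/2191 = -7750721/2414*1/2191 = -7750721/5289074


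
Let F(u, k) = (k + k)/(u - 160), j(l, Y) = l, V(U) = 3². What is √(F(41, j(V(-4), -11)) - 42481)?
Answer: I*√601575583/119 ≈ 206.11*I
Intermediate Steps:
V(U) = 9
F(u, k) = 2*k/(-160 + u) (F(u, k) = (2*k)/(-160 + u) = 2*k/(-160 + u))
√(F(41, j(V(-4), -11)) - 42481) = √(2*9/(-160 + 41) - 42481) = √(2*9/(-119) - 42481) = √(2*9*(-1/119) - 42481) = √(-18/119 - 42481) = √(-5055257/119) = I*√601575583/119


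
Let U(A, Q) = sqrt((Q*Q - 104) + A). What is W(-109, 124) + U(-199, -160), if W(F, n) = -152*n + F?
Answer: -18957 + sqrt(25297) ≈ -18798.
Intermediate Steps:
W(F, n) = F - 152*n
U(A, Q) = sqrt(-104 + A + Q**2) (U(A, Q) = sqrt((Q**2 - 104) + A) = sqrt((-104 + Q**2) + A) = sqrt(-104 + A + Q**2))
W(-109, 124) + U(-199, -160) = (-109 - 152*124) + sqrt(-104 - 199 + (-160)**2) = (-109 - 18848) + sqrt(-104 - 199 + 25600) = -18957 + sqrt(25297)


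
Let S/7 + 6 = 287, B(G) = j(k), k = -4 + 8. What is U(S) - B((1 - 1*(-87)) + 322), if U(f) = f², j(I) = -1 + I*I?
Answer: 3869074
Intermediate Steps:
k = 4
j(I) = -1 + I²
B(G) = 15 (B(G) = -1 + 4² = -1 + 16 = 15)
S = 1967 (S = -42 + 7*287 = -42 + 2009 = 1967)
U(S) - B((1 - 1*(-87)) + 322) = 1967² - 1*15 = 3869089 - 15 = 3869074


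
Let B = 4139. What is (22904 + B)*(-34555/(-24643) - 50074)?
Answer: -33369413107161/24643 ≈ -1.3541e+9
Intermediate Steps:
(22904 + B)*(-34555/(-24643) - 50074) = (22904 + 4139)*(-34555/(-24643) - 50074) = 27043*(-34555*(-1/24643) - 50074) = 27043*(34555/24643 - 50074) = 27043*(-1233939027/24643) = -33369413107161/24643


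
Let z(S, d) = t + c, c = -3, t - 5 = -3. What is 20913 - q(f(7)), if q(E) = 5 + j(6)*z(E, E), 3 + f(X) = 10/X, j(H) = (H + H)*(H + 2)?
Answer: 21004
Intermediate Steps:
t = 2 (t = 5 - 3 = 2)
j(H) = 2*H*(2 + H) (j(H) = (2*H)*(2 + H) = 2*H*(2 + H))
z(S, d) = -1 (z(S, d) = 2 - 3 = -1)
f(X) = -3 + 10/X
q(E) = -91 (q(E) = 5 + (2*6*(2 + 6))*(-1) = 5 + (2*6*8)*(-1) = 5 + 96*(-1) = 5 - 96 = -91)
20913 - q(f(7)) = 20913 - 1*(-91) = 20913 + 91 = 21004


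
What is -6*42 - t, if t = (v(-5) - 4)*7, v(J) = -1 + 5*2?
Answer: -287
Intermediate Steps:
v(J) = 9 (v(J) = -1 + 10 = 9)
t = 35 (t = (9 - 4)*7 = 5*7 = 35)
-6*42 - t = -6*42 - 1*35 = -252 - 35 = -287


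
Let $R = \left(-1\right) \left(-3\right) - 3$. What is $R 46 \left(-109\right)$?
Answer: $0$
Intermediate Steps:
$R = 0$ ($R = 3 - 3 = 0$)
$R 46 \left(-109\right) = 0 \cdot 46 \left(-109\right) = 0 \left(-5014\right) = 0$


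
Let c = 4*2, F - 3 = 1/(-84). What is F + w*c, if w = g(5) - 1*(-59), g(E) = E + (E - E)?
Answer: 43259/84 ≈ 514.99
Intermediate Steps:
F = 251/84 (F = 3 + 1/(-84) = 3 - 1/84 = 251/84 ≈ 2.9881)
g(E) = E (g(E) = E + 0 = E)
w = 64 (w = 5 - 1*(-59) = 5 + 59 = 64)
c = 8
F + w*c = 251/84 + 64*8 = 251/84 + 512 = 43259/84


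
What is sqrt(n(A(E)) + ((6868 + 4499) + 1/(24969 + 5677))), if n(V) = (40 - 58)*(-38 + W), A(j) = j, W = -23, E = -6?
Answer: sqrt(11706845274586)/30646 ≈ 111.65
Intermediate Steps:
n(V) = 1098 (n(V) = (40 - 58)*(-38 - 23) = -18*(-61) = 1098)
sqrt(n(A(E)) + ((6868 + 4499) + 1/(24969 + 5677))) = sqrt(1098 + ((6868 + 4499) + 1/(24969 + 5677))) = sqrt(1098 + (11367 + 1/30646)) = sqrt(1098 + 348353083/30646) = sqrt(382002391/30646) = sqrt(11706845274586)/30646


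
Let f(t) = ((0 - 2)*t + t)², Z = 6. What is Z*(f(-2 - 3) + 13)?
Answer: 228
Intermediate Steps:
f(t) = t² (f(t) = (-2*t + t)² = (-t)² = t²)
Z*(f(-2 - 3) + 13) = 6*((-2 - 3)² + 13) = 6*((-5)² + 13) = 6*(25 + 13) = 6*38 = 228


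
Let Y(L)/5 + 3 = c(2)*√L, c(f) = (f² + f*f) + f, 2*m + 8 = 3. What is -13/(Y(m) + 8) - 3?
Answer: -18806/6299 + 325*I*√10/6299 ≈ -2.9856 + 0.16316*I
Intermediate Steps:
m = -5/2 (m = -4 + (½)*3 = -4 + 3/2 = -5/2 ≈ -2.5000)
c(f) = f + 2*f² (c(f) = (f² + f²) + f = 2*f² + f = f + 2*f²)
Y(L) = -15 + 50*√L (Y(L) = -15 + 5*((2*(1 + 2*2))*√L) = -15 + 5*((2*(1 + 4))*√L) = -15 + 5*((2*5)*√L) = -15 + 5*(10*√L) = -15 + 50*√L)
-13/(Y(m) + 8) - 3 = -13/((-15 + 50*√(-5/2)) + 8) - 3 = -13/((-15 + 50*(I*√10/2)) + 8) - 3 = -13/((-15 + 25*I*√10) + 8) - 3 = -13/(-7 + 25*I*√10) - 3 = -3 - 13/(-7 + 25*I*√10)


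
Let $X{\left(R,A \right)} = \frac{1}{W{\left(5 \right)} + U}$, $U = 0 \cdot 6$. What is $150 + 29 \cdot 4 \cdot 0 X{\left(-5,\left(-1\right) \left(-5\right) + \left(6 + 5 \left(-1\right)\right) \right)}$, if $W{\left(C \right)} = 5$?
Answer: $150$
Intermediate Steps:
$U = 0$
$X{\left(R,A \right)} = \frac{1}{5}$ ($X{\left(R,A \right)} = \frac{1}{5 + 0} = \frac{1}{5}$)
$150 + 29 \cdot 4 \cdot 0 X{\left(-5,\left(-1\right) \left(-5\right) + \left(6 + 5 \left(-1\right)\right) \right)} = 150 + 29 \cdot 4 \cdot 0 \cdot \frac{1}{5} = 150 + 29 \cdot 0 \cdot \frac{1}{5} = 150 + 29 \cdot 0 = 150 + 0 = 150$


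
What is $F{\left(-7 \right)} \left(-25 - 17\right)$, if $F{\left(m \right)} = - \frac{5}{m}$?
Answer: $-30$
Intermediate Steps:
$F{\left(-7 \right)} \left(-25 - 17\right) = - \frac{5}{-7} \left(-25 - 17\right) = \left(-5\right) \left(- \frac{1}{7}\right) \left(-42\right) = \frac{5}{7} \left(-42\right) = -30$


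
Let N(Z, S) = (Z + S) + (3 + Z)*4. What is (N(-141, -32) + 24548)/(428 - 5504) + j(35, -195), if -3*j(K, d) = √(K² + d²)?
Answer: -2647/564 - 5*√1570/3 ≈ -70.732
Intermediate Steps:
N(Z, S) = 12 + S + 5*Z (N(Z, S) = (S + Z) + (12 + 4*Z) = 12 + S + 5*Z)
j(K, d) = -√(K² + d²)/3
(N(-141, -32) + 24548)/(428 - 5504) + j(35, -195) = ((12 - 32 + 5*(-141)) + 24548)/(428 - 5504) - √(35² + (-195)²)/3 = ((12 - 32 - 705) + 24548)/(-5076) - √(1225 + 38025)/3 = (-725 + 24548)*(-1/5076) - 5*√1570/3 = 23823*(-1/5076) - 5*√1570/3 = -2647/564 - 5*√1570/3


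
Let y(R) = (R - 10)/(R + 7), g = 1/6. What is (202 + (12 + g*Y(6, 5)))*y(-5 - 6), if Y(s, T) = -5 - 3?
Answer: 2233/2 ≈ 1116.5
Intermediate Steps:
Y(s, T) = -8
g = 1/6 ≈ 0.16667
y(R) = (-10 + R)/(7 + R)
(202 + (12 + g*Y(6, 5)))*y(-5 - 6) = (202 + (12 + (1/6)*(-8)))*((-10 + (-5 - 6))/(7 + (-5 - 6))) = (202 + (12 - 4/3))*((-10 - 11)/(7 - 11)) = (202 + 32/3)*(-21/(-4)) = 638*(-1/4*(-21))/3 = (638/3)*(21/4) = 2233/2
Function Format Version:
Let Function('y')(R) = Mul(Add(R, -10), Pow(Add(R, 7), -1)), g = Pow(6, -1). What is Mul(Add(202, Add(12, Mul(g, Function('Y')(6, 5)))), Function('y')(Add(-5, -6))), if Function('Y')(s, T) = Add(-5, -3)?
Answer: Rational(2233, 2) ≈ 1116.5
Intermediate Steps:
Function('Y')(s, T) = -8
g = Rational(1, 6) ≈ 0.16667
Function('y')(R) = Mul(Pow(Add(7, R), -1), Add(-10, R)) (Function('y')(R) = Mul(Add(-10, R), Pow(Add(7, R), -1)) = Mul(Pow(Add(7, R), -1), Add(-10, R)))
Mul(Add(202, Add(12, Mul(g, Function('Y')(6, 5)))), Function('y')(Add(-5, -6))) = Mul(Add(202, Add(12, Mul(Rational(1, 6), -8))), Mul(Pow(Add(7, Add(-5, -6)), -1), Add(-10, Add(-5, -6)))) = Mul(Add(202, Add(12, Rational(-4, 3))), Mul(Pow(Add(7, -11), -1), Add(-10, -11))) = Mul(Add(202, Rational(32, 3)), Mul(Pow(-4, -1), -21)) = Mul(Rational(638, 3), Mul(Rational(-1, 4), -21)) = Mul(Rational(638, 3), Rational(21, 4)) = Rational(2233, 2)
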